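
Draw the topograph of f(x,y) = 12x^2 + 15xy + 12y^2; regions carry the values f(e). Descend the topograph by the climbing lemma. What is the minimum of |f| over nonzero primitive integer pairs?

translate: b→-9 (≡15 mod 24), so (12,15,12)→(12,-9,9)
flip: (12,-9,9)→(9,9,12)
reduced (well bottom): (9,9,12) with a≤c, −a<b≤a
well minimum = a = 9

9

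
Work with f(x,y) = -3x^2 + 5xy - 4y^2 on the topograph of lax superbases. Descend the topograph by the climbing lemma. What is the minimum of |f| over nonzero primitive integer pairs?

translate: b→1 (≡-5 mod 6), so (3,-5,4)→(3,1,2)
flip: (3,1,2)→(2,-1,3)
reduced (well bottom): (2,-1,3) with a≤c, −a<b≤a
well minimum |f| = |-2| = 2 (negative-definite)

2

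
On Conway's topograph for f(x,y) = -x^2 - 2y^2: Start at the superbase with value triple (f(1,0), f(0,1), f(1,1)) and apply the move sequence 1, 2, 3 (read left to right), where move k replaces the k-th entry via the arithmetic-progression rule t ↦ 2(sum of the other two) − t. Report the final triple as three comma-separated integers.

start (-1,-2,-3) = (f(1,0),f(0,1),f(1,1))
replace slot 1: 2·((-2)+(-3)) − (-1) = -9 → (-9,-2,-3)
replace slot 2: 2·((-9)+(-3)) − (-2) = -22 → (-9,-22,-3)
replace slot 3: 2·((-9)+(-22)) − (-3) = -59 → (-9,-22,-59)

-9,-22,-59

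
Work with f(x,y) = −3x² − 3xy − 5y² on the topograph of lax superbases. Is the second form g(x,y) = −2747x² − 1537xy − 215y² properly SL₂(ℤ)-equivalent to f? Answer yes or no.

D₁ = -51, D₂ = -51
f is negative-definite; reduce −f:
−f: reduced (well bottom): (3,3,5) with a≤c, −a<b≤a
flip sign back: reduced form of f is (-3,-3,-5)
g is negative-definite; reduce −g:
−g: flip: (2747,1537,215)→(215,-1537,2747)
−g: translate: b→183 (≡-1537 mod 430), so (215,-1537,2747)→(215,183,39)
−g: flip: (215,183,39)→(39,-183,215)
−g: translate: b→-27 (≡-183 mod 78), so (39,-183,215)→(39,-27,5)
−g: flip: (39,-27,5)→(5,27,39)
−g: translate: b→-3 (≡27 mod 10), so (5,27,39)→(5,-3,3)
−g: flip: (5,-3,3)→(3,3,5)
−g: reduced (well bottom): (3,3,5) with a≤c, −a<b≤a
flip sign back: reduced form of g is (-3,-3,-5)
reduced forms (-3, -3, -5) vs (-3, -3, -5) ⇒ equivalent

yes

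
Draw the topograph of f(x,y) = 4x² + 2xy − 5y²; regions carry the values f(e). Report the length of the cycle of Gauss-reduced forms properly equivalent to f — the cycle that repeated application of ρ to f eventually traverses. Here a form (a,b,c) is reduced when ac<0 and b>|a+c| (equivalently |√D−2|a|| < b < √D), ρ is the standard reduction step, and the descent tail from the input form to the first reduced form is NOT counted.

D = 84, ⌊√D⌋ = 9
river: ρ → (-5,8,1)
river: ρ → (1,8,-5)
river: ρ → (-5,2,4)
river: ρ → (4,6,-3)
river: ρ → (-3,6,4)
river: ρ → (4,2,-5)
ρ-cycle length = 6 (tail of 0 descent steps not counted)

6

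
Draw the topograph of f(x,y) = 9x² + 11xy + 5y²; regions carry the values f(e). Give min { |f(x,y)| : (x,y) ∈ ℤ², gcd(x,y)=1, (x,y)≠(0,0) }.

translate: b→-7 (≡11 mod 18), so (9,11,5)→(9,-7,3)
flip: (9,-7,3)→(3,7,9)
translate: b→1 (≡7 mod 6), so (3,7,9)→(3,1,5)
reduced (well bottom): (3,1,5) with a≤c, −a<b≤a
well minimum = a = 3

3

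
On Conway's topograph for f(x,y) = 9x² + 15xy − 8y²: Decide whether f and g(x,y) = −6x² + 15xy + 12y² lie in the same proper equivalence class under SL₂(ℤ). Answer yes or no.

D₁ = 513, D₂ = 513
river cycle of f (length 16): (-8, 17, 7), (7, 11, -14), (-14, 17, 4), (4, 15, -18), (-18, 21, 1), (1, 21, -18), (-18, 15, 4), (4, 17, -14), (-14, 11, 7), (7, 17, -8), … (6 more)
river cycle of g (length 6): (12, 9, -9), (-9, 9, 12), (12, 15, -6), (-6, 21, 3), (3, 21, -6), (-6, 15, 12)
cycles differ ⇒ inequivalent

no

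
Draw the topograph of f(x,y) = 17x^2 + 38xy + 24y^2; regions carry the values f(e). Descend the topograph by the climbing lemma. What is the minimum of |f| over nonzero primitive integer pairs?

translate: b→4 (≡38 mod 34), so (17,38,24)→(17,4,3)
flip: (17,4,3)→(3,-4,17)
translate: b→2 (≡-4 mod 6), so (3,-4,17)→(3,2,16)
reduced (well bottom): (3,2,16) with a≤c, −a<b≤a
well minimum = a = 3

3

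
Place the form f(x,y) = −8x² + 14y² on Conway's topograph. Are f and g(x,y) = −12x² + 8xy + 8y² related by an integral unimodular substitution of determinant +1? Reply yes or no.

D₁ = 448, D₂ = 448
river cycle of f (length 4): (-8, 16, 6), (6, 20, -2), (-2, 20, 6), (6, 16, -8)
river cycle of g (length 4): (8, 8, -12), (-12, 16, 4), (4, 16, -12), (-12, 8, 8)
cycles differ ⇒ inequivalent

no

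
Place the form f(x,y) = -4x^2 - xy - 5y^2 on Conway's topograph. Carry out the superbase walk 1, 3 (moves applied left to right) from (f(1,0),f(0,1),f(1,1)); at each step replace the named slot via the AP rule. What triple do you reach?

start (-4,-5,-10) = (f(1,0),f(0,1),f(1,1))
replace slot 1: 2·((-5)+(-10)) − (-4) = -26 → (-26,-5,-10)
replace slot 3: 2·((-26)+(-5)) − (-10) = -52 → (-26,-5,-52)

-26,-5,-52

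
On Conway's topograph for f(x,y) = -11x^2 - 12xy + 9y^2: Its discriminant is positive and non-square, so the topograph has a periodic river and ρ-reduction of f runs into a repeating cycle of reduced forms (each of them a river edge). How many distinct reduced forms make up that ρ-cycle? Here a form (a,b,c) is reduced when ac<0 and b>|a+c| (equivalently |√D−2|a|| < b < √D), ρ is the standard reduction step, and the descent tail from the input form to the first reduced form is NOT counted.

D = 540, ⌊√D⌋ = 23
descent: ρ → (9,12,-11)  [lands on river]
river: ρ → (-11,10,10)
river: ρ → (10,10,-11)
river: ρ → (-11,12,9)
river: ρ → (9,6,-14)
river: ρ → (-14,22,1)
river: ρ → (1,22,-14)
river: ρ → (-14,6,9)
ρ-cycle length = 8 (tail of 1 descent step not counted)

8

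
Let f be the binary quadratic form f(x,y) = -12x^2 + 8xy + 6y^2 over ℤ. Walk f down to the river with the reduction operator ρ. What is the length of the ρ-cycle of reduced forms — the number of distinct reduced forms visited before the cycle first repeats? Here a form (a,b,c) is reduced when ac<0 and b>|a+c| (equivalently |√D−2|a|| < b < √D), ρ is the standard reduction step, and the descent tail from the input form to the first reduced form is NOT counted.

D = 352, ⌊√D⌋ = 18
river: ρ → (6,16,-4)
river: ρ → (-4,16,6)
river: ρ → (6,8,-12)
river: ρ → (-12,16,2)
river: ρ → (2,16,-12)
river: ρ → (-12,8,6)
ρ-cycle length = 6 (tail of 0 descent steps not counted)

6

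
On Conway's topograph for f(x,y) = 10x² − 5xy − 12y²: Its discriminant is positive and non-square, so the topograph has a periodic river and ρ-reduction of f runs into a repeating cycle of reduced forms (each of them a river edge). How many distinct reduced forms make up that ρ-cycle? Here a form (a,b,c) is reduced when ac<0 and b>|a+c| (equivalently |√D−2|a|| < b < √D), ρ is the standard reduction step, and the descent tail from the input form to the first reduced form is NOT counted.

D = 505, ⌊√D⌋ = 22
descent: ρ → (-12,5,10)  [lands on river]
river: ρ → (10,15,-7)
river: ρ → (-7,13,12)
river: ρ → (12,11,-8)
river: ρ → (-8,21,2)
river: ρ → (2,19,-18)
river: ρ → (-18,17,3)
river: ρ → (3,19,-12)
ρ-cycle length = 8 (tail of 1 descent step not counted)

8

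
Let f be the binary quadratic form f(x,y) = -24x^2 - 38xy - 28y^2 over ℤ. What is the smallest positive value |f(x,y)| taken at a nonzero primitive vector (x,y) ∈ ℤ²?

translate: b→-10 (≡38 mod 48), so (24,38,28)→(24,-10,14)
flip: (24,-10,14)→(14,10,24)
reduced (well bottom): (14,10,24) with a≤c, −a<b≤a
well minimum |f| = |-14| = 14 (negative-definite)

14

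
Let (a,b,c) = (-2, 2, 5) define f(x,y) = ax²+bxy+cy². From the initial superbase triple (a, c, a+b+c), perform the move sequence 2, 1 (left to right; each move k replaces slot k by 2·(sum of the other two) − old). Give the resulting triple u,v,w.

start (-2,5,5) = (f(1,0),f(0,1),f(1,1))
replace slot 2: 2·((-2)+5) − 5 = 1 → (-2,1,5)
replace slot 1: 2·(1+5) − (-2) = 14 → (14,1,5)

14,1,5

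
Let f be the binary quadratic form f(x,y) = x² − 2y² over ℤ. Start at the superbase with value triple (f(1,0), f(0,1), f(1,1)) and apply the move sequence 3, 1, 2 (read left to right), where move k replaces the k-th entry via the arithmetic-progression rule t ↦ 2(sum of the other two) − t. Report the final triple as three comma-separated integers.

start (1,-2,-1) = (f(1,0),f(0,1),f(1,1))
replace slot 3: 2·(1+(-2)) − (-1) = -1 → (1,-2,-1)
replace slot 1: 2·((-2)+(-1)) − 1 = -7 → (-7,-2,-1)
replace slot 2: 2·((-7)+(-1)) − (-2) = -14 → (-7,-14,-1)

-7,-14,-1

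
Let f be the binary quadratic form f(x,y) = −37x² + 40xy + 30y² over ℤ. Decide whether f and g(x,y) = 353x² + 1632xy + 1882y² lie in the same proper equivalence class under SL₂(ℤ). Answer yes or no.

D₁ = 6040, D₂ = 6040
river cycle of f (length 24): (30, 20, -47), (-47, 74, 3), (3, 76, -22), (-22, 56, 33), (33, 76, -2), (-2, 76, 33), (33, 56, -22), (-22, 76, 3), (3, 74, -47), (-47, 20, 30), … (14 more)
river cycle of g (length 24): (30, 20, -47), (-47, 74, 3), (3, 76, -22), (-22, 56, 33), (33, 76, -2), (-2, 76, 33), (33, 56, -22), (-22, 76, 3), (3, 74, -47), (-47, 20, 30), … (14 more)
cycles coincide ⇒ equivalent

yes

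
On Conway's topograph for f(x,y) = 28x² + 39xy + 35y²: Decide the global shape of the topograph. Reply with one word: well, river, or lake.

D = b²−4ac = 39² − 4·28·35 = -2399
D < 0 ⇒ definite ⇒ every region one sign ⇒ single well

well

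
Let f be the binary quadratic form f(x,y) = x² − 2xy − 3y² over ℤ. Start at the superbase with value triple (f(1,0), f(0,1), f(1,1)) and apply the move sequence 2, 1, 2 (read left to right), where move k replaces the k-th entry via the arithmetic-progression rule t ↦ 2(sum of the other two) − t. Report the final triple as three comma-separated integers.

start (1,-3,-4) = (f(1,0),f(0,1),f(1,1))
replace slot 2: 2·(1+(-4)) − (-3) = -3 → (1,-3,-4)
replace slot 1: 2·((-3)+(-4)) − 1 = -15 → (-15,-3,-4)
replace slot 2: 2·((-15)+(-4)) − (-3) = -35 → (-15,-35,-4)

-15,-35,-4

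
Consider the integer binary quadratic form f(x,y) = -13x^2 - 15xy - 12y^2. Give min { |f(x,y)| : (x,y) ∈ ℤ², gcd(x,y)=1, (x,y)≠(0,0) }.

translate: b→-11 (≡15 mod 26), so (13,15,12)→(13,-11,10)
flip: (13,-11,10)→(10,11,13)
translate: b→-9 (≡11 mod 20), so (10,11,13)→(10,-9,12)
reduced (well bottom): (10,-9,12) with a≤c, −a<b≤a
well minimum |f| = |-10| = 10 (negative-definite)

10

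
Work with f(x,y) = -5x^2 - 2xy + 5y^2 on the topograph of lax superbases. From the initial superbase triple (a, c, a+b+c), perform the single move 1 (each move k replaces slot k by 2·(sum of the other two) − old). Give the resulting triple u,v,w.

start (-5,5,-2) = (f(1,0),f(0,1),f(1,1))
replace slot 1: 2·(5+(-2)) − (-5) = 11 → (11,5,-2)

11,5,-2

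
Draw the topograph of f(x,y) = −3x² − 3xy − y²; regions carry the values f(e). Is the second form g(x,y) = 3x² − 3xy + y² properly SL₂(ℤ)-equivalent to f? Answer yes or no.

D₁ = -3, D₂ = -3
f is negative-definite; reduce −f:
−f: flip: (3,3,1)→(1,-3,3)
−f: translate: b→1 (≡-3 mod 2), so (1,-3,3)→(1,1,1)
−f: reduced (well bottom): (1,1,1) with a≤c, −a<b≤a
flip sign back: reduced form of f is (-1,-1,-1)
g: translate: b→3 (≡-3 mod 6), so (3,-3,1)→(3,3,1)
g: flip: (3,3,1)→(1,-3,3)
g: translate: b→1 (≡-3 mod 2), so (1,-3,3)→(1,1,1)
g: reduced (well bottom): (1,1,1) with a≤c, −a<b≤a
reduced forms (-1, -1, -1) vs (1, 1, 1) ⇒ inequivalent

no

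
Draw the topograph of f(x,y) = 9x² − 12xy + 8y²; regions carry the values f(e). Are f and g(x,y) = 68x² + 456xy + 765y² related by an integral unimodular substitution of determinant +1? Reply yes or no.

D₁ = -144, D₂ = -144
f: translate: b→6 (≡-12 mod 18), so (9,-12,8)→(9,6,5)
f: flip: (9,6,5)→(5,-6,9)
f: translate: b→4 (≡-6 mod 10), so (5,-6,9)→(5,4,8)
f: reduced (well bottom): (5,4,8) with a≤c, −a<b≤a
g: translate: b→48 (≡456 mod 136), so (68,456,765)→(68,48,9)
g: flip: (68,48,9)→(9,-48,68)
g: translate: b→6 (≡-48 mod 18), so (9,-48,68)→(9,6,5)
g: flip: (9,6,5)→(5,-6,9)
g: translate: b→4 (≡-6 mod 10), so (5,-6,9)→(5,4,8)
g: reduced (well bottom): (5,4,8) with a≤c, −a<b≤a
reduced forms (5, 4, 8) vs (5, 4, 8) ⇒ equivalent

yes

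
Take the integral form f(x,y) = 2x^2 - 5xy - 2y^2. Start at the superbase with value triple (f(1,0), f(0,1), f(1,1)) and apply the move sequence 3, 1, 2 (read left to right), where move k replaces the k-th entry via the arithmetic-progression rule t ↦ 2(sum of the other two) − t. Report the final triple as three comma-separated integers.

start (2,-2,-5) = (f(1,0),f(0,1),f(1,1))
replace slot 3: 2·(2+(-2)) − (-5) = 5 → (2,-2,5)
replace slot 1: 2·((-2)+5) − 2 = 4 → (4,-2,5)
replace slot 2: 2·(4+5) − (-2) = 20 → (4,20,5)

4,20,5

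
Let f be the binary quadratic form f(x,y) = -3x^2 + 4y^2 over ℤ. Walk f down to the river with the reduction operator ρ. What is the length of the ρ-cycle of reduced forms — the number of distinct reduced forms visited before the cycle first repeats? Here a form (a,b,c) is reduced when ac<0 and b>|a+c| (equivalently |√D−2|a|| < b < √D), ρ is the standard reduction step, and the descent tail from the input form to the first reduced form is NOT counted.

D = 48, ⌊√D⌋ = 6
descent: ρ → (4,0,-3)
descent: ρ → (-3,6,1)  [lands on river]
river: ρ → (1,6,-3)
ρ-cycle length = 2 (tail of 2 descent steps not counted)

2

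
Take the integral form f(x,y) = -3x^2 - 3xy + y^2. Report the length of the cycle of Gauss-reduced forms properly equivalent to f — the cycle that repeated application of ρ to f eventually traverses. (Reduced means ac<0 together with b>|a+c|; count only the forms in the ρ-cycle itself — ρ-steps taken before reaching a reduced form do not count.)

D = 21, ⌊√D⌋ = 4
descent: ρ → (1,3,-3)  [lands on river]
river: ρ → (-3,3,1)
ρ-cycle length = 2 (tail of 1 descent step not counted)

2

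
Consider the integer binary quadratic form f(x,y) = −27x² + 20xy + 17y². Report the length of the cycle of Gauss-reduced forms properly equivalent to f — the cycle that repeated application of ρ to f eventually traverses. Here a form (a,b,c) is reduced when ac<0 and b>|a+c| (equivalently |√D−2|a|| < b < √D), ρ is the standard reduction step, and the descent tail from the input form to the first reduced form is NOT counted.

D = 2236, ⌊√D⌋ = 47
river: ρ → (17,14,-30)
river: ρ → (-30,46,1)
river: ρ → (1,46,-30)
river: ρ → (-30,14,17)
river: ρ → (17,20,-27)
river: ρ → (-27,34,10)
river: ρ → (10,46,-3)
river: ρ → (-3,44,25)
river: ρ → (25,6,-22)
river: ρ → (-22,38,9)
river: ρ → (9,34,-30)
river: ρ → (-30,26,13)
river: ρ → (13,26,-30)
river: ρ → (-30,34,9)
river: ρ → (9,38,-22)
river: ρ → (-22,6,25)
river: ρ → (25,44,-3)
river: ρ → (-3,46,10)
river: ρ → (10,34,-27)
river: ρ → (-27,20,17)
ρ-cycle length = 20 (tail of 0 descent steps not counted)

20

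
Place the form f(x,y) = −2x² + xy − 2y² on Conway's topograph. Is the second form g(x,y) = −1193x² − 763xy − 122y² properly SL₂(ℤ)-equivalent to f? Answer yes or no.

D₁ = -15, D₂ = -15
f is negative-definite; reduce −f:
−f: flip: (2,-1,2)→(2,1,2)
−f: reduced (well bottom): (2,1,2) with a≤c, −a<b≤a
flip sign back: reduced form of f is (-2,-1,-2)
g is negative-definite; reduce −g:
−g: flip: (1193,763,122)→(122,-763,1193)
−g: translate: b→-31 (≡-763 mod 244), so (122,-763,1193)→(122,-31,2)
−g: flip: (122,-31,2)→(2,31,122)
−g: translate: b→-1 (≡31 mod 4), so (2,31,122)→(2,-1,2)
−g: flip: (2,-1,2)→(2,1,2)
−g: reduced (well bottom): (2,1,2) with a≤c, −a<b≤a
flip sign back: reduced form of g is (-2,-1,-2)
reduced forms (-2, -1, -2) vs (-2, -1, -2) ⇒ equivalent

yes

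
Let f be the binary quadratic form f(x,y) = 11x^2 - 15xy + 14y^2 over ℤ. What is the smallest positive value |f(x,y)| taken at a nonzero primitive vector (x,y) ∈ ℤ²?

translate: b→7 (≡-15 mod 22), so (11,-15,14)→(11,7,10)
flip: (11,7,10)→(10,-7,11)
reduced (well bottom): (10,-7,11) with a≤c, −a<b≤a
well minimum = a = 10

10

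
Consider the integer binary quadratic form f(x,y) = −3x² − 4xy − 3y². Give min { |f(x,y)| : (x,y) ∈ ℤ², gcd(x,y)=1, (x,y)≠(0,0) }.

translate: b→-2 (≡4 mod 6), so (3,4,3)→(3,-2,2)
flip: (3,-2,2)→(2,2,3)
reduced (well bottom): (2,2,3) with a≤c, −a<b≤a
well minimum |f| = |-2| = 2 (negative-definite)

2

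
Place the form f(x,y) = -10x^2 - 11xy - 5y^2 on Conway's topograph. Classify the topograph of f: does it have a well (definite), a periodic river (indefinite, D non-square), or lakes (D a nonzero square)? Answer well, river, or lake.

D = b²−4ac = (-11)² − 4·(-10)·(-5) = -79
D < 0 ⇒ definite ⇒ every region one sign ⇒ single well

well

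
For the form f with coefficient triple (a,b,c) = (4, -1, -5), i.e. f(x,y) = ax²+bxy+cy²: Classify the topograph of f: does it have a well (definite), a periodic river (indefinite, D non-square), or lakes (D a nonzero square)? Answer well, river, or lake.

D = b²−4ac = (-1)² − 4·4·(-5) = 81
D = 9² is a perfect square ⇒ form factors over ℤ ⇒ lakes

lake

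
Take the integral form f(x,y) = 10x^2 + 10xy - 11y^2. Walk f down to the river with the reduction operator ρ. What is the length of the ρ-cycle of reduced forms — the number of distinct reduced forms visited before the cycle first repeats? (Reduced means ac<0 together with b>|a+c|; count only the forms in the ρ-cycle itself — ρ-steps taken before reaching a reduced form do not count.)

D = 540, ⌊√D⌋ = 23
river: ρ → (-11,12,9)
river: ρ → (9,6,-14)
river: ρ → (-14,22,1)
river: ρ → (1,22,-14)
river: ρ → (-14,6,9)
river: ρ → (9,12,-11)
river: ρ → (-11,10,10)
river: ρ → (10,10,-11)
ρ-cycle length = 8 (tail of 0 descent steps not counted)

8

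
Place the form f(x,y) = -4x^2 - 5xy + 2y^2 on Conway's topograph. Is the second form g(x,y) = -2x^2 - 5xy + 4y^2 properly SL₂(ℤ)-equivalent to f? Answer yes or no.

D₁ = 57, D₂ = 57
river cycle of f (length 6): (2, 5, -4), (-4, 3, 3), (3, 3, -4), (-4, 5, 2), (2, 7, -1), (-1, 7, 2)
river cycle of g (length 6): (4, 5, -2), (-2, 7, 1), (1, 7, -2), (-2, 5, 4), (4, 3, -3), (-3, 3, 4)
cycles differ ⇒ inequivalent

no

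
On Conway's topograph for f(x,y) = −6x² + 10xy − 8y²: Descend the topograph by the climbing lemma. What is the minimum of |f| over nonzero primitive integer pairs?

translate: b→2 (≡-10 mod 12), so (6,-10,8)→(6,2,4)
flip: (6,2,4)→(4,-2,6)
reduced (well bottom): (4,-2,6) with a≤c, −a<b≤a
well minimum |f| = |-4| = 4 (negative-definite)

4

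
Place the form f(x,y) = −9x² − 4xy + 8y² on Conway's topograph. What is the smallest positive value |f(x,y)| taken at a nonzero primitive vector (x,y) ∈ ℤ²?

descent: ρ → (8,4,-9)  [lands on river]
river: ρ → (-9,14,3)
river: ρ → (3,16,-4)
river: ρ → (-4,16,3)
river: ρ → (3,14,-9)
river: ρ → (-9,4,8)
river: ρ → (8,12,-5)
river: ρ → (-5,8,12)
river: ρ → (12,16,-1)
river: ρ → (-1,16,12)
river: ρ → (12,8,-5)
river: ρ → (-5,12,8)
closes: descent 1, river 12
min |a| on river = 1

1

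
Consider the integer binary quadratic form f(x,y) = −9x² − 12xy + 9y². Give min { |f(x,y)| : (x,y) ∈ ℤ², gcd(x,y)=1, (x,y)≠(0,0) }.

descent: ρ → (9,12,-9)  [lands on river]
river: ρ → (-9,6,12)
river: ρ → (12,18,-3)
river: ρ → (-3,18,12)
river: ρ → (12,6,-9)
river: ρ → (-9,12,9)
river: ρ → (9,6,-12)
river: ρ → (-12,18,3)
river: ρ → (3,18,-12)
river: ρ → (-12,6,9)
closes: descent 1, river 10
min |a| on river = 3

3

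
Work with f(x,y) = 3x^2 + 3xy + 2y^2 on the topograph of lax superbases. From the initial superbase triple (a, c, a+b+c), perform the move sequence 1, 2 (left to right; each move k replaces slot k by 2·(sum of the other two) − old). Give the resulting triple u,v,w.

start (3,2,8) = (f(1,0),f(0,1),f(1,1))
replace slot 1: 2·(2+8) − 3 = 17 → (17,2,8)
replace slot 2: 2·(17+8) − 2 = 48 → (17,48,8)

17,48,8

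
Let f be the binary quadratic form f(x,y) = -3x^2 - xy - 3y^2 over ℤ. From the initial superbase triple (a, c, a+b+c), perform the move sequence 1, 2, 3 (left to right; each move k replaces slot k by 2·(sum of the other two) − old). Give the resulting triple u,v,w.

start (-3,-3,-7) = (f(1,0),f(0,1),f(1,1))
replace slot 1: 2·((-3)+(-7)) − (-3) = -17 → (-17,-3,-7)
replace slot 2: 2·((-17)+(-7)) − (-3) = -45 → (-17,-45,-7)
replace slot 3: 2·((-17)+(-45)) − (-7) = -117 → (-17,-45,-117)

-17,-45,-117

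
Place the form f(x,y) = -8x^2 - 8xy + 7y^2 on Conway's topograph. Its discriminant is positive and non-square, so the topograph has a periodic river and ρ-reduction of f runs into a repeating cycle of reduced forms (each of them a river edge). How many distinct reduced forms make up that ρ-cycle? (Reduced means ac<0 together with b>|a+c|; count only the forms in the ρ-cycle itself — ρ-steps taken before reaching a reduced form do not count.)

D = 288, ⌊√D⌋ = 16
descent: ρ → (7,8,-8)  [lands on river]
river: ρ → (-8,8,7)
river: ρ → (7,6,-9)
river: ρ → (-9,12,4)
river: ρ → (4,12,-9)
river: ρ → (-9,6,7)
ρ-cycle length = 6 (tail of 1 descent step not counted)

6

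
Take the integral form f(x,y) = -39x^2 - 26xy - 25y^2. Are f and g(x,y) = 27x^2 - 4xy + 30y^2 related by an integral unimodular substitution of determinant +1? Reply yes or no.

D₁ = -3224, D₂ = -3224
f is negative-definite; reduce −f:
−f: flip: (39,26,25)→(25,-26,39)
−f: translate: b→24 (≡-26 mod 50), so (25,-26,39)→(25,24,38)
−f: reduced (well bottom): (25,24,38) with a≤c, −a<b≤a
flip sign back: reduced form of f is (-25,-24,-38)
g: reduced (well bottom): (27,-4,30) with a≤c, −a<b≤a
reduced forms (-25, -24, -38) vs (27, -4, 30) ⇒ inequivalent

no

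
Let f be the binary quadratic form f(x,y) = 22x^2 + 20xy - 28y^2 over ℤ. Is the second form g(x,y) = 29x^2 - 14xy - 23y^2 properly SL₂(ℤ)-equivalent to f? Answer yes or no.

D₁ = 2864, D₂ = 2864
river cycle of f (length 14): (-28, 36, 14), (14, 48, -10), (-10, 52, 4), (4, 52, -10), (-10, 48, 14), (14, 36, -28), (-28, 20, 22), (22, 24, -26), (-26, 28, 20), (20, 52, -2), … (4 more)
river cycle of g (length 28): (-23, 14, 29), (29, 44, -8), (-8, 52, 5), (5, 48, -28), (-28, 8, 25), (25, 42, -11), (-11, 46, 17), (17, 22, -35), (-35, 48, 4), (4, 48, -35), … (18 more)
cycles differ ⇒ inequivalent

no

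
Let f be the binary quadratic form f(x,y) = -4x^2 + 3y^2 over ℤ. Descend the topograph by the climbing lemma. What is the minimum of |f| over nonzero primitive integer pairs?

descent: ρ → (3,6,-1)  [lands on river]
river: ρ → (-1,6,3)
closes: descent 1, river 2
min |a| on river = 1

1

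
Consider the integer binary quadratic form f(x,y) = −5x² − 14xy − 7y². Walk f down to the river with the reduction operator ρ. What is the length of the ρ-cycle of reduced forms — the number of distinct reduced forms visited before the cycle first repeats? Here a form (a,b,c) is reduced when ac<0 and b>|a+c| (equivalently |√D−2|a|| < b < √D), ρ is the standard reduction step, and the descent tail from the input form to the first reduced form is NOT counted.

D = 56, ⌊√D⌋ = 7
descent: ρ → (-7,0,2)
descent: ρ → (2,4,-5)  [lands on river]
river: ρ → (-5,6,1)
river: ρ → (1,6,-5)
river: ρ → (-5,4,2)
ρ-cycle length = 4 (tail of 2 descent steps not counted)

4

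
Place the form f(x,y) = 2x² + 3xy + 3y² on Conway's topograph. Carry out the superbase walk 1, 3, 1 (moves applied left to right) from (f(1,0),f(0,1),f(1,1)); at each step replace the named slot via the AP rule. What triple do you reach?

start (2,3,8) = (f(1,0),f(0,1),f(1,1))
replace slot 1: 2·(3+8) − 2 = 20 → (20,3,8)
replace slot 3: 2·(20+3) − 8 = 38 → (20,3,38)
replace slot 1: 2·(3+38) − 20 = 62 → (62,3,38)

62,3,38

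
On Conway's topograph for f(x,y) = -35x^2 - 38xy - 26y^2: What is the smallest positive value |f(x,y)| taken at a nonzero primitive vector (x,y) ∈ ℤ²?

translate: b→-32 (≡38 mod 70), so (35,38,26)→(35,-32,23)
flip: (35,-32,23)→(23,32,35)
translate: b→-14 (≡32 mod 46), so (23,32,35)→(23,-14,26)
reduced (well bottom): (23,-14,26) with a≤c, −a<b≤a
well minimum |f| = |-23| = 23 (negative-definite)

23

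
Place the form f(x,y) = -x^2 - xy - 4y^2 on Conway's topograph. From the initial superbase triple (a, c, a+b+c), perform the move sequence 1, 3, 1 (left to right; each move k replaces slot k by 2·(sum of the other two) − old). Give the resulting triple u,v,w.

start (-1,-4,-6) = (f(1,0),f(0,1),f(1,1))
replace slot 1: 2·((-4)+(-6)) − (-1) = -19 → (-19,-4,-6)
replace slot 3: 2·((-19)+(-4)) − (-6) = -40 → (-19,-4,-40)
replace slot 1: 2·((-4)+(-40)) − (-19) = -69 → (-69,-4,-40)

-69,-4,-40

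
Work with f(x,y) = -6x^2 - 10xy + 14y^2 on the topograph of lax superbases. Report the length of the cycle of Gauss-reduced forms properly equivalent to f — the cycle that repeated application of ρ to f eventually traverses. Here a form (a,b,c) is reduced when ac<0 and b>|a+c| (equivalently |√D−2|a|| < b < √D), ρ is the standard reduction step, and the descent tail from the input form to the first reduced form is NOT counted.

D = 436, ⌊√D⌋ = 20
descent: ρ → (14,10,-6)  [lands on river]
river: ρ → (-6,14,10)
river: ρ → (10,6,-10)
river: ρ → (-10,14,6)
river: ρ → (6,10,-14)
river: ρ → (-14,18,2)
river: ρ → (2,18,-14)
river: ρ → (-14,10,6)
river: ρ → (6,14,-10)
river: ρ → (-10,6,10)
river: ρ → (10,14,-6)
river: ρ → (-6,10,14)
river: ρ → (14,18,-2)
river: ρ → (-2,18,14)
ρ-cycle length = 14 (tail of 1 descent step not counted)

14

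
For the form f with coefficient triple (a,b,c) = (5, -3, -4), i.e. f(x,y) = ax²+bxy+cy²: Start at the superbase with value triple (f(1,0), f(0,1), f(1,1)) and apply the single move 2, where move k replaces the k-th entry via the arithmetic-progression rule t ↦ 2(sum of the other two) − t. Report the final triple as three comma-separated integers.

start (5,-4,-2) = (f(1,0),f(0,1),f(1,1))
replace slot 2: 2·(5+(-2)) − (-4) = 10 → (5,10,-2)

5,10,-2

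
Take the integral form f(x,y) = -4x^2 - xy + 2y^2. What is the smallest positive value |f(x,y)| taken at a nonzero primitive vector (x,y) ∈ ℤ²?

descent: ρ → (2,5,-1)  [lands on river]
river: ρ → (-1,5,2)
river: ρ → (2,3,-3)
river: ρ → (-3,3,2)
closes: descent 1, river 4
min |a| on river = 1

1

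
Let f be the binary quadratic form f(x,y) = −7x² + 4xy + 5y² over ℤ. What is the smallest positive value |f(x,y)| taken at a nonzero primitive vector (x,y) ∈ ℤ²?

river: ρ → (5,6,-6)
river: ρ → (-6,6,5)
river: ρ → (5,4,-7)
river: ρ → (-7,10,2)
river: ρ → (2,10,-7)
river: ρ → (-7,4,5)
closes: descent 0, river 6
min |a| on river = 2

2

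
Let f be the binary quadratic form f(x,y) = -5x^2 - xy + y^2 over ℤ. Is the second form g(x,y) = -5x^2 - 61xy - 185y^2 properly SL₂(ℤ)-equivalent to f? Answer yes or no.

D₁ = 21, D₂ = 21
river cycle of f (length 2): (1, 3, -3), (-3, 3, 1)
river cycle of g (length 2): (1, 3, -3), (-3, 3, 1)
cycles coincide ⇒ equivalent

yes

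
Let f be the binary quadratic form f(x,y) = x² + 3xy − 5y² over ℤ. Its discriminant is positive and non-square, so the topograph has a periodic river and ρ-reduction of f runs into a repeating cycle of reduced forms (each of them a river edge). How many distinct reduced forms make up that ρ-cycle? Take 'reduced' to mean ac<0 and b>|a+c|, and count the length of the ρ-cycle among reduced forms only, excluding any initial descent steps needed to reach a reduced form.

D = 29, ⌊√D⌋ = 5
descent: ρ → (-5,-3,1)
descent: ρ → (1,5,-1)  [lands on river]
river: ρ → (-1,5,1)
ρ-cycle length = 2 (tail of 2 descent steps not counted)

2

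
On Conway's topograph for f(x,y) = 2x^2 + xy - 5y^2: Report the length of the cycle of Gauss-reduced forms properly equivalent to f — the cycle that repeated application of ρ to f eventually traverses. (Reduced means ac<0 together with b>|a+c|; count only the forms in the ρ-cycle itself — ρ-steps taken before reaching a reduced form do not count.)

D = 41, ⌊√D⌋ = 6
descent: ρ → (-5,-1,2)
descent: ρ → (2,5,-2)  [lands on river]
river: ρ → (-2,3,4)
river: ρ → (4,5,-1)
river: ρ → (-1,5,4)
river: ρ → (4,3,-2)
river: ρ → (-2,5,2)
river: ρ → (2,3,-4)
river: ρ → (-4,5,1)
river: ρ → (1,5,-4)
river: ρ → (-4,3,2)
ρ-cycle length = 10 (tail of 2 descent steps not counted)

10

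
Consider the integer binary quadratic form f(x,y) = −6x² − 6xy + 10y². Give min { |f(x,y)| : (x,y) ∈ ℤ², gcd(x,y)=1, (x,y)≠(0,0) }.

descent: ρ → (10,6,-6)  [lands on river]
river: ρ → (-6,6,10)
river: ρ → (10,14,-2)
river: ρ → (-2,14,10)
closes: descent 1, river 4
min |a| on river = 2

2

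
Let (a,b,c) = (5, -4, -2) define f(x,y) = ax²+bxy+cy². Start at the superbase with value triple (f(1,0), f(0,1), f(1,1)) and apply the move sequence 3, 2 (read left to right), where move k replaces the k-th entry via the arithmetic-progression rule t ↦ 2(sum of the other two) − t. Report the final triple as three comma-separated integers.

start (5,-2,-1) = (f(1,0),f(0,1),f(1,1))
replace slot 3: 2·(5+(-2)) − (-1) = 7 → (5,-2,7)
replace slot 2: 2·(5+7) − (-2) = 26 → (5,26,7)

5,26,7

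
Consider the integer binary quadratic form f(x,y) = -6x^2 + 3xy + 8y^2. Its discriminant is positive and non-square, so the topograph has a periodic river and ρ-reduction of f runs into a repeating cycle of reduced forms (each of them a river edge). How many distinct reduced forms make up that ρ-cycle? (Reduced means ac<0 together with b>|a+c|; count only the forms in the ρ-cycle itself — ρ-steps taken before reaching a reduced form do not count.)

D = 201, ⌊√D⌋ = 14
river: ρ → (8,13,-1)
river: ρ → (-1,13,8)
river: ρ → (8,3,-6)
river: ρ → (-6,9,5)
river: ρ → (5,11,-4)
river: ρ → (-4,13,2)
river: ρ → (2,11,-10)
river: ρ → (-10,9,3)
river: ρ → (3,9,-10)
river: ρ → (-10,11,2)
river: ρ → (2,13,-4)
river: ρ → (-4,11,5)
river: ρ → (5,9,-6)
river: ρ → (-6,3,8)
ρ-cycle length = 14 (tail of 0 descent steps not counted)

14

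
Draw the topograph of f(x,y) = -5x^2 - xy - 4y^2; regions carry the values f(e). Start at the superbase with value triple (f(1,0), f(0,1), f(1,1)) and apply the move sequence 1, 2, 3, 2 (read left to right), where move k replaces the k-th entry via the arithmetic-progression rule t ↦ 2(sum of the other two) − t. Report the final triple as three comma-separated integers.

start (-5,-4,-10) = (f(1,0),f(0,1),f(1,1))
replace slot 1: 2·((-4)+(-10)) − (-5) = -23 → (-23,-4,-10)
replace slot 2: 2·((-23)+(-10)) − (-4) = -62 → (-23,-62,-10)
replace slot 3: 2·((-23)+(-62)) − (-10) = -160 → (-23,-62,-160)
replace slot 2: 2·((-23)+(-160)) − (-62) = -304 → (-23,-304,-160)

-23,-304,-160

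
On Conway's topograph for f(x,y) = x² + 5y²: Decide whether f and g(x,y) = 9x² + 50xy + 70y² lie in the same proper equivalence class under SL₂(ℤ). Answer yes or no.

D₁ = -20, D₂ = -20
f: reduced (well bottom): (1,0,5) with a≤c, −a<b≤a
g: translate: b→-4 (≡50 mod 18), so (9,50,70)→(9,-4,1)
g: flip: (9,-4,1)→(1,4,9)
g: translate: b→0 (≡4 mod 2), so (1,4,9)→(1,0,5)
g: reduced (well bottom): (1,0,5) with a≤c, −a<b≤a
reduced forms (1, 0, 5) vs (1, 0, 5) ⇒ equivalent

yes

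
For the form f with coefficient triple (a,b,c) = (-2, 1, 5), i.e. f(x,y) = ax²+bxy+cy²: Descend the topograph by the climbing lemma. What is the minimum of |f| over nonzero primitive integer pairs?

descent: ρ → (5,-1,-2)
descent: ρ → (-2,5,2)  [lands on river]
river: ρ → (2,3,-4)
river: ρ → (-4,5,1)
river: ρ → (1,5,-4)
river: ρ → (-4,3,2)
river: ρ → (2,5,-2)
river: ρ → (-2,3,4)
river: ρ → (4,5,-1)
river: ρ → (-1,5,4)
river: ρ → (4,3,-2)
closes: descent 2, river 10
min |a| on river = 1

1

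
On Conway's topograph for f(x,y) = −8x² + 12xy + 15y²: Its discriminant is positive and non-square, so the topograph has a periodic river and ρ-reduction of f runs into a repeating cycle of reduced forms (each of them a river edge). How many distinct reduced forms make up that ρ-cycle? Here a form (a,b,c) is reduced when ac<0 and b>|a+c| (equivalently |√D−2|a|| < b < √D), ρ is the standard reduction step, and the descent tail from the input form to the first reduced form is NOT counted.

D = 624, ⌊√D⌋ = 24
river: ρ → (15,18,-5)
river: ρ → (-5,22,7)
river: ρ → (7,20,-8)
river: ρ → (-8,12,15)
ρ-cycle length = 4 (tail of 0 descent steps not counted)

4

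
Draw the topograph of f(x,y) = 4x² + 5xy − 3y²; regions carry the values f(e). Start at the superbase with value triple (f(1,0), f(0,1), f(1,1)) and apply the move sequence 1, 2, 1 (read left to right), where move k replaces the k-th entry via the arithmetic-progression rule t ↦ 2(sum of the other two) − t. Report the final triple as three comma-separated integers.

start (4,-3,6) = (f(1,0),f(0,1),f(1,1))
replace slot 1: 2·((-3)+6) − 4 = 2 → (2,-3,6)
replace slot 2: 2·(2+6) − (-3) = 19 → (2,19,6)
replace slot 1: 2·(19+6) − 2 = 48 → (48,19,6)

48,19,6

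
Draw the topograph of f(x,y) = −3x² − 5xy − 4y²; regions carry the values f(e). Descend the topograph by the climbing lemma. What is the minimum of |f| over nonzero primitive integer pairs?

translate: b→-1 (≡5 mod 6), so (3,5,4)→(3,-1,2)
flip: (3,-1,2)→(2,1,3)
reduced (well bottom): (2,1,3) with a≤c, −a<b≤a
well minimum |f| = |-2| = 2 (negative-definite)

2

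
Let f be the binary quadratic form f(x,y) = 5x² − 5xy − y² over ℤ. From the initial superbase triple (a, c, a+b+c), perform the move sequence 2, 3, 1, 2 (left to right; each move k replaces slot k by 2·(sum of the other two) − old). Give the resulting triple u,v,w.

start (5,-1,-1) = (f(1,0),f(0,1),f(1,1))
replace slot 2: 2·(5+(-1)) − (-1) = 9 → (5,9,-1)
replace slot 3: 2·(5+9) − (-1) = 29 → (5,9,29)
replace slot 1: 2·(9+29) − 5 = 71 → (71,9,29)
replace slot 2: 2·(71+29) − 9 = 191 → (71,191,29)

71,191,29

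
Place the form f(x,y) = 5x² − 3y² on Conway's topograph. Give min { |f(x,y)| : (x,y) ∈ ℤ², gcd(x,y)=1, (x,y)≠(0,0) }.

descent: ρ → (-3,6,2)  [lands on river]
river: ρ → (2,6,-3)
closes: descent 1, river 2
min |a| on river = 2

2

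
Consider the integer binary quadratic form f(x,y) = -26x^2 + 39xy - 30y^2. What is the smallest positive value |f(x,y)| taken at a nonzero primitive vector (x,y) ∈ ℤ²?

translate: b→13 (≡-39 mod 52), so (26,-39,30)→(26,13,17)
flip: (26,13,17)→(17,-13,26)
reduced (well bottom): (17,-13,26) with a≤c, −a<b≤a
well minimum |f| = |-17| = 17 (negative-definite)

17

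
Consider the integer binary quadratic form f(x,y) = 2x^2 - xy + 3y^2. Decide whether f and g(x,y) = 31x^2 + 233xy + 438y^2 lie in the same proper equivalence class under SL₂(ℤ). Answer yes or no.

D₁ = -23, D₂ = -23
f: reduced (well bottom): (2,-1,3) with a≤c, −a<b≤a
g: translate: b→-15 (≡233 mod 62), so (31,233,438)→(31,-15,2)
g: flip: (31,-15,2)→(2,15,31)
g: translate: b→-1 (≡15 mod 4), so (2,15,31)→(2,-1,3)
g: reduced (well bottom): (2,-1,3) with a≤c, −a<b≤a
reduced forms (2, -1, 3) vs (2, -1, 3) ⇒ equivalent

yes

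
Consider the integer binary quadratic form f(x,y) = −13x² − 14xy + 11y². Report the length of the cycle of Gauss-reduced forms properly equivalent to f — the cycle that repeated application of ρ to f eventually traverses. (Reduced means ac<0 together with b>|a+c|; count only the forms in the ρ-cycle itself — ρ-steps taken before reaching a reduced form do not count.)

D = 768, ⌊√D⌋ = 27
descent: ρ → (11,14,-13)  [lands on river]
river: ρ → (-13,12,12)
river: ρ → (12,12,-13)
river: ρ → (-13,14,11)
river: ρ → (11,8,-16)
river: ρ → (-16,24,3)
river: ρ → (3,24,-16)
river: ρ → (-16,8,11)
ρ-cycle length = 8 (tail of 1 descent step not counted)

8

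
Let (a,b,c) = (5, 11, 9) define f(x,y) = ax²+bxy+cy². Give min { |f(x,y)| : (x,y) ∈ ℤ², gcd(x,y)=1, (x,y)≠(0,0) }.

translate: b→1 (≡11 mod 10), so (5,11,9)→(5,1,3)
flip: (5,1,3)→(3,-1,5)
reduced (well bottom): (3,-1,5) with a≤c, −a<b≤a
well minimum = a = 3

3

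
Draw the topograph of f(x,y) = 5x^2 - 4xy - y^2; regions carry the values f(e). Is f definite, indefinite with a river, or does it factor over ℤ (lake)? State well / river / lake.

D = b²−4ac = (-4)² − 4·5·(-1) = 36
D = 6² is a perfect square ⇒ form factors over ℤ ⇒ lakes

lake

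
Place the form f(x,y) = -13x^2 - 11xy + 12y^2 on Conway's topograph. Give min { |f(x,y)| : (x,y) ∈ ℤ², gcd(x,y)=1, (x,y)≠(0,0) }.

descent: ρ → (12,11,-13)  [lands on river]
river: ρ → (-13,15,10)
river: ρ → (10,25,-3)
river: ρ → (-3,23,18)
river: ρ → (18,13,-8)
river: ρ → (-8,19,12)
river: ρ → (12,5,-15)
river: ρ → (-15,25,2)
river: ρ → (2,27,-2)
river: ρ → (-2,25,15)
river: ρ → (15,5,-12)
river: ρ → (-12,19,8)
river: ρ → (8,13,-18)
river: ρ → (-18,23,3)
river: ρ → (3,25,-10)
river: ρ → (-10,15,13)
river: ρ → (13,11,-12)
river: ρ → (-12,13,12)
closes: descent 1, river 18
min |a| on river = 2

2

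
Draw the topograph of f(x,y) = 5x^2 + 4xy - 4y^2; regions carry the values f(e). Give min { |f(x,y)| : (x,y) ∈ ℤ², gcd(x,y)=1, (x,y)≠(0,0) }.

river: ρ → (-4,4,5)
river: ρ → (5,6,-3)
river: ρ → (-3,6,5)
river: ρ → (5,4,-4)
closes: descent 0, river 4
min |a| on river = 3

3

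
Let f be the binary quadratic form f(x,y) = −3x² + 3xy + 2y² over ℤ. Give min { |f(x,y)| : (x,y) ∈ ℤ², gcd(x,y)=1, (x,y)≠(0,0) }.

river: ρ → (2,5,-1)
river: ρ → (-1,5,2)
river: ρ → (2,3,-3)
river: ρ → (-3,3,2)
closes: descent 0, river 4
min |a| on river = 1

1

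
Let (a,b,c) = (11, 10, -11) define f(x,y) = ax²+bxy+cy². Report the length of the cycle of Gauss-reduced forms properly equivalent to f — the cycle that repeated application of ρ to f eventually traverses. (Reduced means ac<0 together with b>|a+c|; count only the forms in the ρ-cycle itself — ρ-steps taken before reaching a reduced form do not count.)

D = 584, ⌊√D⌋ = 24
river: ρ → (-11,12,10)
river: ρ → (10,8,-13)
river: ρ → (-13,18,5)
river: ρ → (5,22,-5)
river: ρ → (-5,18,13)
river: ρ → (13,8,-10)
river: ρ → (-10,12,11)
river: ρ → (11,10,-11)
ρ-cycle length = 8 (tail of 0 descent steps not counted)

8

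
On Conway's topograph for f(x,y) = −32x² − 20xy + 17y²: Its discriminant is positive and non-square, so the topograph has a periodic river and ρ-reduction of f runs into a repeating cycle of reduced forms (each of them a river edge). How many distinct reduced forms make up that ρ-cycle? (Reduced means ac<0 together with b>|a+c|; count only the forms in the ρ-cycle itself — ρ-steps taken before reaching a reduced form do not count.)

D = 2576, ⌊√D⌋ = 50
descent: ρ → (17,20,-32)  [lands on river]
river: ρ → (-32,44,5)
river: ρ → (5,46,-23)
river: ρ → (-23,46,5)
river: ρ → (5,44,-32)
river: ρ → (-32,20,17)
river: ρ → (17,48,-4)
river: ρ → (-4,48,17)
ρ-cycle length = 8 (tail of 1 descent step not counted)

8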